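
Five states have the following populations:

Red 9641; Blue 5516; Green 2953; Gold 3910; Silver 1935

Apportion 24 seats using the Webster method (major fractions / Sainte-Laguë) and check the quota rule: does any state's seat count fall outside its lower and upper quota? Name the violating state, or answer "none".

Standard quotas: Red 9.659, Blue 5.526, Green 2.959, Gold 3.917, Silver 1.939.
Webster allocation: Red 10, Blue 5, Green 3, Gold 4, Silver 2.
Every allocation lies between the lower and upper quota.

none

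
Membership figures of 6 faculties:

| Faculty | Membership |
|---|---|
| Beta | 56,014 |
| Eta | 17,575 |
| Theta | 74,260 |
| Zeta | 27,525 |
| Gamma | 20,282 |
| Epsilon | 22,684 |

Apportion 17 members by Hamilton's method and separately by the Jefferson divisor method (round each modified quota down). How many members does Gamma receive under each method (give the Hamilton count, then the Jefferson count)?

Hamilton: Beta 4, Eta 1, Theta 6, Zeta 2, Gamma 2, Epsilon 2.
Jefferson: Beta 5, Eta 1, Theta 6, Zeta 2, Gamma 1, Epsilon 2.
Gamma gets 2 under Hamilton and 1 under Jefferson.

2 and 1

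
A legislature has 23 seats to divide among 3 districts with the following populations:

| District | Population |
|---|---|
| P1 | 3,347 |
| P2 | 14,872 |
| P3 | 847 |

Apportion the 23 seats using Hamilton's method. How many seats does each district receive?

Total 19066; standard divisor 19066/23 ≈ 828.957.
Standard quotas: P1 4.0376, P2 17.9406, P3 1.0218.
Lower quotas: P1 4, P2 17, P3 1 (sum 22, leaving 1 seat).
Remainders in descending order: P2 0.9406, P1 0.0376, P3 0.0218.
The surplus seat goes to P2.

P1: 4, P2: 18, P3: 1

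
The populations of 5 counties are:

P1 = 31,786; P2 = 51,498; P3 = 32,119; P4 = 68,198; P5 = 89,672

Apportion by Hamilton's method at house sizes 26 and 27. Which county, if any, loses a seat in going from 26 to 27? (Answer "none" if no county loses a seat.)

At 26 seats: P1 3, P2 5, P3 3, P4 6, P5 9.
At 27 seats: P1 3, P2 5, P3 3, P4 7, P5 9.
No county's allocation decreased.

none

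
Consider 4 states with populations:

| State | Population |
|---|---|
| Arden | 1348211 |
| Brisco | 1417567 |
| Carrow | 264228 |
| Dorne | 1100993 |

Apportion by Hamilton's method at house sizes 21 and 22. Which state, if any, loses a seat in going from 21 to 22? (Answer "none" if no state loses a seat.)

At 21 seats: Arden 7, Brisco 7, Carrow 1, Dorne 6.
At 22 seats: Arden 7, Brisco 8, Carrow 1, Dorne 6.
No state's allocation decreased.

none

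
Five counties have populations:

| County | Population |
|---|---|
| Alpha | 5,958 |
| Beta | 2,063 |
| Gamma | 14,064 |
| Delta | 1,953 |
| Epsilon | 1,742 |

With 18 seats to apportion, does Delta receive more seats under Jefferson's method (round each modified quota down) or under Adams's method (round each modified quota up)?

Adams

Jefferson: Alpha 4, Beta 1, Gamma 11, Delta 1, Epsilon 1.
Adams: Alpha 4, Beta 2, Gamma 9, Delta 2, Epsilon 1.
Delta gets 1 under Jefferson and 2 under Adams.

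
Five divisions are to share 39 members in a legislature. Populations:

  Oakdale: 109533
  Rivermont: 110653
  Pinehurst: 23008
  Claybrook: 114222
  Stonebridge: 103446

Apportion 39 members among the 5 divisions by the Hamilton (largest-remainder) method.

Oakdale 9, Rivermont 9, Pinehurst 2, Claybrook 10, Stonebridge 9

Standard divisor: 460862 ÷ 39 ≈ 11816.974.
Standard quotas: Oakdale 9.2691, Rivermont 9.3639, Pinehurst 1.9470, Claybrook 9.6659, Stonebridge 8.7540.
Lower quotas: Oakdale 9, Rivermont 9, Pinehurst 1, Claybrook 9, Stonebridge 8 (sum 36, leaving 3 seats).
Remainders in descending order: Pinehurst 0.9470, Stonebridge 0.7540, Claybrook 0.6659, Rivermont 0.3639, Oakdale 0.2691.
Largest remainders: Pinehurst, Stonebridge, Claybrook receive the extra seats.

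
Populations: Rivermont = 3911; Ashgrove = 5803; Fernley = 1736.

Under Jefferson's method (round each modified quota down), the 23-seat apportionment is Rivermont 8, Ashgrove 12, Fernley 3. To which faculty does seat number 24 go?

Ashgrove

Priority for the next seat is population ÷ (current seats + 1).
Priorities: Rivermont 434.556, Ashgrove 446.385, Fernley 434.000.
Highest priority: Ashgrove.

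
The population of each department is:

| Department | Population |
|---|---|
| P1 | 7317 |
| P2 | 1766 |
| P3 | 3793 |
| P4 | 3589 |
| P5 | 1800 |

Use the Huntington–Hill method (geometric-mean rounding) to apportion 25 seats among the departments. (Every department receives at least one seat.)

With divisor 728: modified quotas P1 10.051, P2 2.426, P3 5.210, P4 4.930, P5 2.473.
Geometric-mean thresholds: P1 √(10·11)=10.488, P2 √(2·3)=2.449, P3 √(5·6)=5.477, P4 √(4·5)=4.472, P5 √(2·3)=2.449.
Each quota rounded against its threshold gives P1 10, P2 2, P3 5, P4 5, P5 3 (total 25).

P1=10, P2=2, P3=5, P4=5, P5=3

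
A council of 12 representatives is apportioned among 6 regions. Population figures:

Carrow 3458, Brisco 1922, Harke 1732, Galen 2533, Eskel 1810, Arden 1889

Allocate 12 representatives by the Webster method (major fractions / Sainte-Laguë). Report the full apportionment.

Carrow=3, Brisco=2, Harke=1, Galen=2, Eskel=2, Arden=2

Standard divisor 13344/12 ≈ 1112; standard quotas: Carrow 3.110, Brisco 1.728, Harke 1.558, Galen 2.278, Eskel 1.628, Arden 1.699.
Rounding to the nearest integer gives 3, 2, 2, 2, 2, 2 = 13 seats, so the divisor must be adjusted.
With modified divisor 1180: modified quotas Carrow 2.931, Brisco 1.629, Harke 1.468, Galen 2.147, Eskel 1.534, Arden 1.601.
Rounding to the nearest integer: Carrow 3, Brisco 2, Harke 1, Galen 2, Eskel 2, Arden 2 (total 12).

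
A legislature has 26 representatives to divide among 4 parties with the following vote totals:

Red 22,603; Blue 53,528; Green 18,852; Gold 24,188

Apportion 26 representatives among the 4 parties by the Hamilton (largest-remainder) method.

Standard divisor: 119171 ÷ 26 ≈ 4583.5.
Standard quotas: Red 4.9314, Blue 11.6784, Green 4.1130, Gold 5.2772.
Lower quotas: Red 4, Blue 11, Green 4, Gold 5 (sum 24, leaving 2 seats).
Remainders in descending order: Red 0.9314, Blue 0.6784, Gold 0.2772, Green 0.1130.
The surplus seats go to Red, Blue.

Red 5, Blue 12, Green 4, Gold 5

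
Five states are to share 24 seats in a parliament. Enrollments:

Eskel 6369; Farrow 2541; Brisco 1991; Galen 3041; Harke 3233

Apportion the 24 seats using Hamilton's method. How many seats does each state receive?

Standard divisor: 17175 ÷ 24 ≈ 715.625.
Standard quotas: Eskel 8.8999, Farrow 3.5507, Brisco 2.7822, Galen 4.2494, Harke 4.5177.
Lower quotas: Eskel 8, Farrow 3, Brisco 2, Galen 4, Harke 4 (sum 21, leaving 3 seats).
Remainders in descending order: Eskel 0.8999, Brisco 0.7822, Farrow 0.5507, Harke 0.5177, Galen 0.2494.
Largest remainders: Eskel, Brisco, Farrow receive the extra seats.

Eskel=9, Farrow=4, Brisco=3, Galen=4, Harke=4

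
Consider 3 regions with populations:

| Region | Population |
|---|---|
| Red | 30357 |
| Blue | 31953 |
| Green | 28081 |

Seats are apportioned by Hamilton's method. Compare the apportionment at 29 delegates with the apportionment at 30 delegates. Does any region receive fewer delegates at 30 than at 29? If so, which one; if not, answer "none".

none

At 29 seats: Red 10, Blue 10, Green 9.
At 30 seats: Red 10, Blue 11, Green 9.
No region's allocation decreased.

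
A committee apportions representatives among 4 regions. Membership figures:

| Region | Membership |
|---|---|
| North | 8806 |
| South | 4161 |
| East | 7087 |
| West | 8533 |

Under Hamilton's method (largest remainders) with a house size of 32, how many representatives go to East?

8

The standard divisor is 28587/32 ≈ 893.344.
Standard quotas: North 9.8573, South 4.6578, East 7.9331, West 9.5518.
Lower quotas: North 9, South 4, East 7, West 9 (sum 29, leaving 3 seats).
Remainders in descending order: East 0.9331, North 0.8573, South 0.6578, West 0.5518.
The surplus seats go to East, North, South.
East receives 8.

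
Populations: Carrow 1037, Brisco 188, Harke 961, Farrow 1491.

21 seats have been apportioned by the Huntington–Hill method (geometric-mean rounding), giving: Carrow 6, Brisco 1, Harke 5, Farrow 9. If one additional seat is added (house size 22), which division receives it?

Priority for the next seat is population ÷ (√(s·(s+1))).
Priorities: Carrow 160.013, Brisco 132.936, Harke 175.454, Farrow 157.165.
Highest priority: Harke.

Harke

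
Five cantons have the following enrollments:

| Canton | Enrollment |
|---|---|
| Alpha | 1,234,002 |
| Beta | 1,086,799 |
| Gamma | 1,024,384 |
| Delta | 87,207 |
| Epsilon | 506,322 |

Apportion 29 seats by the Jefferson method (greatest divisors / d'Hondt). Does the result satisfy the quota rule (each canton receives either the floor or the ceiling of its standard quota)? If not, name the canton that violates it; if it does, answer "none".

Standard quotas: Alpha 9.086, Beta 8.002, Gamma 7.542, Delta 0.642, Epsilon 3.728.
Jefferson allocation: Alpha 9, Beta 8, Gamma 8, Delta 0, Epsilon 4.
Every allocation lies between the lower and upper quota.

none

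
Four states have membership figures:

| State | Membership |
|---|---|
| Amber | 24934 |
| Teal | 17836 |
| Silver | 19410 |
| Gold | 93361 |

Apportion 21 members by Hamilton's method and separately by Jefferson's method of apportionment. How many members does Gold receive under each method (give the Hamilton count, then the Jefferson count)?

13 and 14

Hamilton: Amber 3, Teal 2, Silver 3, Gold 13.
Jefferson: Amber 3, Teal 2, Silver 2, Gold 14.
Gold gets 13 under Hamilton and 14 under Jefferson.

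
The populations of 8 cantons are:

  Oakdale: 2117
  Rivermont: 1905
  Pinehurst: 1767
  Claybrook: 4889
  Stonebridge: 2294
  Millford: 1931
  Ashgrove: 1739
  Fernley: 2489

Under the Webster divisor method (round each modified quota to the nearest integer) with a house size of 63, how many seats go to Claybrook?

16

Standard divisor 19131/63 ≈ 303.667; standard quotas: Oakdale 6.971, Rivermont 6.273, Pinehurst 5.819, Claybrook 16.100, Stonebridge 7.554, Millford 6.359, Ashgrove 5.727, Fernley 8.196.
Rounding to the nearest integer gives Oakdale 7, Rivermont 6, Pinehurst 6, Claybrook 16, Stonebridge 8, Millford 6, Ashgrove 6, Fernley 8 — total 63, matching the house size, so no adjustment is needed.
Claybrook receives 16.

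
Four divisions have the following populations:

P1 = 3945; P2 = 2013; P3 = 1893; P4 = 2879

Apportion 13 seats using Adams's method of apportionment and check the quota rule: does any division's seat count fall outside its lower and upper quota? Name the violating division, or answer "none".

Standard quotas: P1 4.780, P2 2.439, P3 2.293, P4 3.488.
Adams allocation: P1 5, P2 3, P3 2, P4 3.
Every allocation lies between the lower and upper quota.

none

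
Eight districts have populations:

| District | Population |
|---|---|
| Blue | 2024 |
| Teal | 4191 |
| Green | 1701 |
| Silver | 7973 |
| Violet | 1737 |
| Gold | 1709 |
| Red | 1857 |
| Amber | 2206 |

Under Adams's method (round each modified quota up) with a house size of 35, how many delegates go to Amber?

3

Standard divisor 23398/35 ≈ 668.514; standard quotas: Blue 3.028, Teal 6.269, Green 2.544, Silver 11.926, Violet 2.598, Gold 2.556, Red 2.778, Amber 3.300.
Rounding up gives 4, 7, 3, 12, 3, 3, 3, 4 = 39 seats, so the divisor must be adjusted.
With modified divisor 770: modified quotas Blue 2.629, Teal 5.443, Green 2.209, Silver 10.355, Violet 2.256, Gold 2.219, Red 2.412, Amber 2.865.
Rounding up: Blue 3, Teal 6, Green 3, Silver 11, Violet 3, Gold 3, Red 3, Amber 3 (total 35).
Amber receives 3.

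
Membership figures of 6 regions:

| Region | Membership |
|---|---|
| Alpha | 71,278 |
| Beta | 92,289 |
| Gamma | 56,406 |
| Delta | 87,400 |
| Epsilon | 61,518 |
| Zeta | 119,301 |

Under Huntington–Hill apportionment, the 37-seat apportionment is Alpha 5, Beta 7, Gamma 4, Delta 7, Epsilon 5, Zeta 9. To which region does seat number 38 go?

Priority for the next seat is population ÷ (√(s·(s+1))).
Priorities: Alpha 13013.523, Beta 12332.636, Gamma 12612.765, Delta 11679.316, Epsilon 11231.599, Zeta 12575.430.
Highest priority: Alpha.

Alpha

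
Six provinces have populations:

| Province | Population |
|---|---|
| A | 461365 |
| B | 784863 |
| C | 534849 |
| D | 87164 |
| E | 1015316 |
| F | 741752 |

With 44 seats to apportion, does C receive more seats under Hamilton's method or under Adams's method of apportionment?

Hamilton: A 6, B 10, C 6, D 1, E 12, F 9.
Adams: A 6, B 9, C 7, D 1, E 12, F 9.
C gets 6 under Hamilton and 7 under Adams.

Adams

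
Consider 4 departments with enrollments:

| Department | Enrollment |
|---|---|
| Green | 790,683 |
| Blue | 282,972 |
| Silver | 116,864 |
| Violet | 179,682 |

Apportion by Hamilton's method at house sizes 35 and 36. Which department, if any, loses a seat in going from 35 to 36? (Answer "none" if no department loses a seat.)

none

At 35 seats: Green 20, Blue 7, Silver 3, Violet 5.
At 36 seats: Green 21, Blue 7, Silver 3, Violet 5.
No department's allocation decreased.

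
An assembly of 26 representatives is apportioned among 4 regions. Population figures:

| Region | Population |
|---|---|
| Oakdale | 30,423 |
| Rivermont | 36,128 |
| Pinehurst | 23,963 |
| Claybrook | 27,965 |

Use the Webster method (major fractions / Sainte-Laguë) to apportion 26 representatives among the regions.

Oakdale: 7; Rivermont: 8; Pinehurst: 5; Claybrook: 6

Standard divisor 118479/26 ≈ 4556.885; standard quotas: Oakdale 6.676, Rivermont 7.928, Pinehurst 5.259, Claybrook 6.137.
Rounding to the nearest integer gives Oakdale 7, Rivermont 8, Pinehurst 5, Claybrook 6 — total 26, matching the house size, so no adjustment is needed.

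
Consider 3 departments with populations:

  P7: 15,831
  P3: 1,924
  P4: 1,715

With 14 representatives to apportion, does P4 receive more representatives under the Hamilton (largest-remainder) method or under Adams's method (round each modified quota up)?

Hamilton: P7 11, P3 2, P4 1.
Adams: P7 10, P3 2, P4 2.
P4 gets 1 under Hamilton and 2 under Adams.

Adams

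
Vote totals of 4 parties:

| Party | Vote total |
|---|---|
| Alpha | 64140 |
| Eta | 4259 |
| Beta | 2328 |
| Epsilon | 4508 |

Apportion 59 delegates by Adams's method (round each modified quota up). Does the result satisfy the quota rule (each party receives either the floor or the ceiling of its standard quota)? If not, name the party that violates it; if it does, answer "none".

Standard quotas: Alpha 50.299, Eta 3.340, Beta 1.826, Epsilon 3.535.
Adams allocation: Alpha 49, Eta 4, Beta 2, Epsilon 4.
Alpha has quota 50.299 (lower 50, upper 51) but receives 49 — outside the quota interval.

Alpha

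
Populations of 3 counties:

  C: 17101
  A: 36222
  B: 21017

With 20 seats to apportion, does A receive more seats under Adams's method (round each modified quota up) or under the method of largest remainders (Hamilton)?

Adams: C 5, A 9, B 6.
Hamilton: C 4, A 10, B 6.
A gets 9 under Adams and 10 under Hamilton.

Hamilton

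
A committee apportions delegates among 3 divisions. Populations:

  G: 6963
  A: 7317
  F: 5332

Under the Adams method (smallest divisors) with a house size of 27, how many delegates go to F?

Standard divisor 19612/27 ≈ 726.37; standard quotas: G 9.586, A 10.073, F 7.341.
Rounding up gives 10, 11, 8 = 29 seats, so the divisor must be adjusted.
With modified divisor 770: modified quotas G 9.043, A 9.503, F 6.925.
Rounding up: G 10, A 10, F 7 (total 27).
F receives 7.

7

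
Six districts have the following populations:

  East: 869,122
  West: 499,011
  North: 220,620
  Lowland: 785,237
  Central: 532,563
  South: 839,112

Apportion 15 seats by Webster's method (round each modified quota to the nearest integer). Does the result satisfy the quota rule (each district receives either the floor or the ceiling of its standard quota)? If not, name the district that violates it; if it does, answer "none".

Standard quotas: East 3.481, West 1.998, North 0.884, Lowland 3.145, Central 2.133, South 3.360.
Webster allocation: East 4, West 2, North 1, Lowland 3, Central 2, South 3.
Every allocation lies between the lower and upper quota.

none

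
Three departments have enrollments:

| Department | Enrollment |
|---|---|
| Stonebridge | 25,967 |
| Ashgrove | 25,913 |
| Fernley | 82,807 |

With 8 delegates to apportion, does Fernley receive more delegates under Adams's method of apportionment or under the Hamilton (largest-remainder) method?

Hamilton

Adams: Stonebridge 2, Ashgrove 2, Fernley 4.
Hamilton: Stonebridge 2, Ashgrove 1, Fernley 5.
Fernley gets 4 under Adams and 5 under Hamilton.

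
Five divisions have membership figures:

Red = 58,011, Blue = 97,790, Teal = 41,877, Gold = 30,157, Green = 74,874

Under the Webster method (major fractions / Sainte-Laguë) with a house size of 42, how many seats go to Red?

Standard divisor 302709/42 ≈ 7207.357; standard quotas: Red 8.049, Blue 13.568, Teal 5.810, Gold 4.184, Green 10.389.
Rounding to the nearest integer gives Red 8, Blue 14, Teal 6, Gold 4, Green 10 — total 42, matching the house size, so no adjustment is needed.
Red receives 8.

8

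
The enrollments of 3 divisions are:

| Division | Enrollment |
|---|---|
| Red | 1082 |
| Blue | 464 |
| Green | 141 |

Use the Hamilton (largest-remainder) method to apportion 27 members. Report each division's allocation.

Standard divisor: 1687 ÷ 27 ≈ 62.481.
Standard quotas: Red 17.317, Blue 7.426, Green 2.257.
Lower quotas: Red 17, Blue 7, Green 2 (sum 26, leaving 1 seat).
Remainders in descending order: Blue 0.426, Red 0.317, Green 0.257.
Largest remainder: Blue receives the extra seat.

Red=17, Blue=8, Green=2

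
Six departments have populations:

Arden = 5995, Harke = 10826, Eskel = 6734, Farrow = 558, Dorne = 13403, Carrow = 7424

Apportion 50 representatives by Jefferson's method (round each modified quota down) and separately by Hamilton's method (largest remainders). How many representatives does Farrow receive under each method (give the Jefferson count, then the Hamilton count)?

0 and 1

Jefferson: Arden 7, Harke 12, Eskel 8, Farrow 0, Dorne 15, Carrow 8.
Hamilton: Arden 7, Harke 12, Eskel 7, Farrow 1, Dorne 15, Carrow 8.
Farrow gets 0 under Jefferson and 1 under Hamilton.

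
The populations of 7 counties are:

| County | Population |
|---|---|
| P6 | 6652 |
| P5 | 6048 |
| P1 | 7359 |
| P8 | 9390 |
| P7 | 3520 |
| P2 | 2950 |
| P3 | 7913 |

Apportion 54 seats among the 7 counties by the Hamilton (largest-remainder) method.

P6 8; P5 7; P1 9; P8 12; P7 4; P2 4; P3 10

Total 43832; standard divisor 43832/54 ≈ 811.704.
Standard quotas: P6 8.1951, P5 7.4510, P1 9.0661, P8 11.5683, P7 4.3366, P2 3.6343, P3 9.7486.
Lower quotas: P6 8, P5 7, P1 9, P8 11, P7 4, P2 3, P3 9 (sum 51, leaving 3 seats).
Remainders in descending order: P3 0.7486, P2 0.6343, P8 0.5683, P5 0.4510, P7 0.3366, P6 0.1951, P1 0.0661.
Largest remainders: P3, P2, P8 receive the extra seats.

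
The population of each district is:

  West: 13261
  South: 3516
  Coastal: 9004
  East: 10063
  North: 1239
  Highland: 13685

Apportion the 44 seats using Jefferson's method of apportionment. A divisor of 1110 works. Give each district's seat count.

With modified divisor 1110: modified quotas West 11.947, South 3.168, Coastal 8.112, East 9.066, North 1.116, Highland 12.329.
Rounding down: West 11, South 3, Coastal 8, East 9, North 1, Highland 12 (total 44).

West: 11, South: 3, Coastal: 8, East: 9, North: 1, Highland: 12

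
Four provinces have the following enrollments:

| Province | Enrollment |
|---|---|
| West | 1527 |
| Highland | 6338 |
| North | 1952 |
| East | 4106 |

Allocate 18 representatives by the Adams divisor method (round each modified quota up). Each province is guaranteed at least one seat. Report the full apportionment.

West 2, Highland 8, North 3, East 5

Standard divisor 13923/18 ≈ 773.5; standard quotas: West 1.974, Highland 8.194, North 2.524, East 5.308.
Rounding up gives 2, 9, 3, 6 = 20 seats, so the divisor must be adjusted.
With modified divisor 900: modified quotas West 1.697, Highland 7.042, North 2.169, East 4.562.
Rounding up: West 2, Highland 8, North 3, East 5 (total 18).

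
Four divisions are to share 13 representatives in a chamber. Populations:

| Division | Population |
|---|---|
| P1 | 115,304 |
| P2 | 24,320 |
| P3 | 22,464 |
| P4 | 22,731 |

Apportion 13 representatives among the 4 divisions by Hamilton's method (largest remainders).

P1=8, P2=2, P3=1, P4=2

The standard divisor is 184819/13 ≈ 14216.846.
Standard quotas: P1 8.1104, P2 1.7106, P3 1.5801, P4 1.5989.
Lower quotas: P1 8, P2 1, P3 1, P4 1 (sum 11, leaving 2 seats).
Remainders in descending order: P2 0.7106, P4 0.5989, P3 0.5801, P1 0.1104.
The surplus seats go to P2, P4.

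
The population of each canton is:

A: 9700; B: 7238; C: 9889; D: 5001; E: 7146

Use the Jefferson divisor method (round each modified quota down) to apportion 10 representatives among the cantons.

Standard divisor 38974/10 ≈ 3897.4; standard quotas: A 2.489, B 1.857, C 2.537, D 1.283, E 1.834.
Rounding down gives 2, 1, 2, 1, 1 = 7 seats, so the divisor must be adjusted.
With modified divisor 3260: modified quotas A 2.975, B 2.220, C 3.033, D 1.534, E 2.192.
Rounding down: A 2, B 2, C 3, D 1, E 2 (total 10).

A: 2; B: 2; C: 3; D: 1; E: 2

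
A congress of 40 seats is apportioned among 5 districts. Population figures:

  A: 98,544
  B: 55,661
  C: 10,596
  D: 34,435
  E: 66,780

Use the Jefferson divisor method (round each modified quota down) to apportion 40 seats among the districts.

A=15; B=9; C=1; D=5; E=10

Standard divisor 266016/40 ≈ 6650.4; standard quotas: A 14.818, B 8.370, C 1.593, D 5.178, E 10.042.
Rounding down gives 14, 8, 1, 5, 10 = 38 seats, so the divisor must be adjusted.
With modified divisor 6170: modified quotas A 15.971, B 9.021, C 1.717, D 5.581, E 10.823.
Rounding down: A 15, B 9, C 1, D 5, E 10 (total 40).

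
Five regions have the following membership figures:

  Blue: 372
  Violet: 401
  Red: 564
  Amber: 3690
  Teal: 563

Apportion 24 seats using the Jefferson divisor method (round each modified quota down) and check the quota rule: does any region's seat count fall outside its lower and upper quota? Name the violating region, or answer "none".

Amber

Standard quotas: Blue 1.597, Violet 1.722, Red 2.421, Amber 15.843, Teal 2.417.
Jefferson allocation: Blue 1, Violet 1, Red 2, Amber 18, Teal 2.
Amber has quota 15.843 (lower 15, upper 16) but receives 18 — outside the quota interval.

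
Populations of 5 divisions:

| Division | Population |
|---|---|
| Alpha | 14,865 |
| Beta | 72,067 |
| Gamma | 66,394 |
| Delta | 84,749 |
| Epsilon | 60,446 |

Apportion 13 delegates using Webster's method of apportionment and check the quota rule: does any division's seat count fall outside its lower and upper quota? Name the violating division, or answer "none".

Standard quotas: Alpha 0.647, Beta 3.138, Gamma 2.891, Delta 3.691, Epsilon 2.632.
Webster allocation: Alpha 1, Beta 3, Gamma 3, Delta 4, Epsilon 2.
Every allocation lies between the lower and upper quota.

none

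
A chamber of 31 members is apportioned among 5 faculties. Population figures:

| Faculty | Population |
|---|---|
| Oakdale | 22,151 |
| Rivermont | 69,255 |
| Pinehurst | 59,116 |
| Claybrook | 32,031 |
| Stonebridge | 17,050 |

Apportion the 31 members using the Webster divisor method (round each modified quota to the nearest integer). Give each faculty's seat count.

Standard divisor 199603/31 ≈ 6438.806; standard quotas: Oakdale 3.440, Rivermont 10.756, Pinehurst 9.181, Claybrook 4.975, Stonebridge 2.648.
Rounding to the nearest integer gives Oakdale 3, Rivermont 11, Pinehurst 9, Claybrook 5, Stonebridge 3 — total 31, matching the house size, so no adjustment is needed.

Oakdale 3; Rivermont 11; Pinehurst 9; Claybrook 5; Stonebridge 3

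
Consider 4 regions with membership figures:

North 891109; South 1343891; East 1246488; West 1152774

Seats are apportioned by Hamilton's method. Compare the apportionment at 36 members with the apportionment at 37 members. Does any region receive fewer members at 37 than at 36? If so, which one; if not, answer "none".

At 36 seats: North 7, South 10, East 10, West 9.
At 37 seats: North 7, South 11, East 10, West 9.
No region's allocation decreased.

none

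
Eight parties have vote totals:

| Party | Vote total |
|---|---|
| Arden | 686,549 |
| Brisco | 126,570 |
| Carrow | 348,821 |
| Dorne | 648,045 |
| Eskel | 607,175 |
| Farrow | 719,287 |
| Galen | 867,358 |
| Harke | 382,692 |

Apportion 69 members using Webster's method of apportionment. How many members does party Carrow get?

Standard divisor 4386497/69 ≈ 63572.42; standard quotas: Arden 10.799, Brisco 1.991, Carrow 5.487, Dorne 10.194, Eskel 9.551, Farrow 11.314, Galen 13.644, Harke 6.020.
Rounding to the nearest integer gives Arden 11, Brisco 2, Carrow 5, Dorne 10, Eskel 10, Farrow 11, Galen 14, Harke 6 — total 69, matching the house size, so no adjustment is needed.
Carrow receives 5.

5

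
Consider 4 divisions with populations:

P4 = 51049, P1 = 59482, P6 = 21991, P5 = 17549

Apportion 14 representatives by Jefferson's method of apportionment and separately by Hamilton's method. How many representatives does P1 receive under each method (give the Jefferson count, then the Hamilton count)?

6 and 5

Jefferson: P4 5, P1 6, P6 2, P5 1.
Hamilton: P4 5, P1 5, P6 2, P5 2.
P1 gets 6 under Jefferson and 5 under Hamilton.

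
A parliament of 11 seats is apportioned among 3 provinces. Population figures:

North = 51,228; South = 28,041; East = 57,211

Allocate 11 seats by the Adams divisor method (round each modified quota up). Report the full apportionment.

North 4; South 2; East 5

Standard divisor 136480/11 ≈ 12407.273; standard quotas: North 4.129, South 2.260, East 4.611.
Rounding up gives 5, 3, 5 = 13 seats, so the divisor must be adjusted.
With modified divisor 14200: modified quotas North 3.608, South 1.975, East 4.029.
Rounding up: North 4, South 2, East 5 (total 11).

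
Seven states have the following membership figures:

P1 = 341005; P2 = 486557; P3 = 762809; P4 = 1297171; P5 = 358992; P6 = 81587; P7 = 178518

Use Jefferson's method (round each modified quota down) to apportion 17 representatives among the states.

P1=1, P2=2, P3=4, P4=7, P5=2, P6=0, P7=1

Standard divisor 3506639/17 ≈ 206272.882; standard quotas: P1 1.653, P2 2.359, P3 3.698, P4 6.289, P5 1.740, P6 0.396, P7 0.865.
Rounding down gives 1, 2, 3, 6, 1, 0, 0 = 13 seats, so the divisor must be adjusted.
With modified divisor 174500: modified quotas P1 1.954, P2 2.788, P3 4.371, P4 7.434, P5 2.057, P6 0.468, P7 1.023.
Rounding down: P1 1, P2 2, P3 4, P4 7, P5 2, P6 0, P7 1 (total 17).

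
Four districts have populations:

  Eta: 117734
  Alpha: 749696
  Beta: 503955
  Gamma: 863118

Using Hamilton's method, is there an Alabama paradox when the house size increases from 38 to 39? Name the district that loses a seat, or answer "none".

none

At 38 seats: Eta 2, Alpha 13, Beta 8, Gamma 15.
At 39 seats: Eta 2, Alpha 13, Beta 9, Gamma 15.
No district's allocation decreased.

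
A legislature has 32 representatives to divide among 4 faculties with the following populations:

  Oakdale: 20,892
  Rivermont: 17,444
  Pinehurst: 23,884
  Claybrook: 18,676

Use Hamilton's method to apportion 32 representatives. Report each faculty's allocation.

The standard divisor is 80896/32 = 2528.
Standard quotas: Oakdale 8.2642, Rivermont 6.9003, Pinehurst 9.4478, Claybrook 7.3877.
Lower quotas: Oakdale 8, Rivermont 6, Pinehurst 9, Claybrook 7 (sum 30, leaving 2 seats).
Remainders in descending order: Rivermont 0.9003, Pinehurst 0.4478, Claybrook 0.3877, Oakdale 0.2642.
Largest remainders: Rivermont, Pinehurst receive the extra seats.

Oakdale 8, Rivermont 7, Pinehurst 10, Claybrook 7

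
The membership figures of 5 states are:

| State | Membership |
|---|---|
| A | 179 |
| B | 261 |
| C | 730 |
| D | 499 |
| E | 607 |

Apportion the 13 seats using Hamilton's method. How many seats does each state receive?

A=1, B=2, C=4, D=3, E=3

Standard divisor: 2276 ÷ 13 ≈ 175.077.
Standard quotas: A 1.022, B 1.491, C 4.170, D 2.850, E 3.467.
Lower quotas: A 1, B 1, C 4, D 2, E 3 (sum 11, leaving 2 seats).
Remainders in descending order: D 0.850, B 0.491, E 0.467, C 0.170, A 0.022.
Largest remainders: D, B receive the extra seats.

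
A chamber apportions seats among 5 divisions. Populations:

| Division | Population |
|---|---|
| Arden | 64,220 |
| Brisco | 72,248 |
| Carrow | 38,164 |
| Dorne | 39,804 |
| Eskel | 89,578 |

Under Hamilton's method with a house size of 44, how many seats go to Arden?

Total 304014; standard divisor 304014/44 ≈ 6909.409.
Standard quotas: Arden 9.2946, Brisco 10.4565, Carrow 5.5235, Dorne 5.7608, Eskel 12.9646.
Lower quotas: Arden 9, Brisco 10, Carrow 5, Dorne 5, Eskel 12 (sum 41, leaving 3 seats).
Remainders in descending order: Eskel 0.9646, Dorne 0.7608, Carrow 0.5235, Brisco 0.4565, Arden 0.2946.
The surplus seats go to Eskel, Dorne, Carrow.
Arden receives 9.

9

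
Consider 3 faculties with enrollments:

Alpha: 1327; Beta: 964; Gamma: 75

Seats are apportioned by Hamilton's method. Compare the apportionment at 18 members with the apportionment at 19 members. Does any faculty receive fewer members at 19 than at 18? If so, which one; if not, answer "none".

Gamma

At 18 seats: Alpha 10, Beta 7, Gamma 1.
At 19 seats: Alpha 11, Beta 8, Gamma 0.
Gamma drops from 1 to 0.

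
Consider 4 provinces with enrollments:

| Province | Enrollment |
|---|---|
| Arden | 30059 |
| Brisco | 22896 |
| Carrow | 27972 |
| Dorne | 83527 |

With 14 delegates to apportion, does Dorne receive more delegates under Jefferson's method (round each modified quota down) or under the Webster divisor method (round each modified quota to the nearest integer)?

Jefferson

Jefferson: Arden 2, Brisco 2, Carrow 2, Dorne 8.
Webster: Arden 3, Brisco 2, Carrow 2, Dorne 7.
Dorne gets 8 under Jefferson and 7 under Webster.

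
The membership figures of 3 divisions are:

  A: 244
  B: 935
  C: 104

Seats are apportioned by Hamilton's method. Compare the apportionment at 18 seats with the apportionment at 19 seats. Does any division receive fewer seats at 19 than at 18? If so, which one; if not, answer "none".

C

At 18 seats: A 3, B 13, C 2.
At 19 seats: A 4, B 14, C 1.
C drops from 2 to 1.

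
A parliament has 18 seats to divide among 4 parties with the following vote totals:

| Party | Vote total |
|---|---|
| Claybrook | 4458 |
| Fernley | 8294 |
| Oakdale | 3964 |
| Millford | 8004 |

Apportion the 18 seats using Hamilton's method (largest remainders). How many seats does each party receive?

Total 24720; standard divisor 24720/18 ≈ 1373.333.
Standard quotas: Claybrook 3.2461, Fernley 6.0393, Oakdale 2.8864, Millford 5.8282.
Lower quotas: Claybrook 3, Fernley 6, Oakdale 2, Millford 5 (sum 16, leaving 2 seats).
Remainders in descending order: Oakdale 0.8864, Millford 0.8282, Claybrook 0.2461, Fernley 0.0393.
Largest remainders: Oakdale, Millford receive the extra seats.

Claybrook: 3; Fernley: 6; Oakdale: 3; Millford: 6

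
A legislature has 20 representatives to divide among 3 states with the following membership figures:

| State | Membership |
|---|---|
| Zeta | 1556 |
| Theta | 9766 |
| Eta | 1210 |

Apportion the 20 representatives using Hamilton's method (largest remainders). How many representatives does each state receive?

Zeta 2, Theta 16, Eta 2

Standard divisor: 12532 ÷ 20 ≈ 626.6.
Standard quotas: Zeta 2.4832, Theta 15.5857, Eta 1.9311.
Lower quotas: Zeta 2, Theta 15, Eta 1 (sum 18, leaving 2 seats).
Remainders in descending order: Eta 0.9311, Theta 0.5857, Zeta 0.4832.
The surplus seats go to Eta, Theta.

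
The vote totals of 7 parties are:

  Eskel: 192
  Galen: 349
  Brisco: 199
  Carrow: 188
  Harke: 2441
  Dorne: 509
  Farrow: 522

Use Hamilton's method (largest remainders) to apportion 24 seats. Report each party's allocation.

Total 4400; standard divisor 4400/24 ≈ 183.333.
Standard quotas: Eskel 1.047, Galen 1.904, Brisco 1.085, Carrow 1.025, Harke 13.315, Dorne 2.776, Farrow 2.847.
Lower quotas: Eskel 1, Galen 1, Brisco 1, Carrow 1, Harke 13, Dorne 2, Farrow 2 (sum 21, leaving 3 seats).
Remainders in descending order: Galen 0.904, Farrow 0.847, Dorne 0.776, Harke 0.315, Brisco 0.085, Eskel 0.047, Carrow 0.025.
Largest remainders: Galen, Farrow, Dorne receive the extra seats.

Eskel=1; Galen=2; Brisco=1; Carrow=1; Harke=13; Dorne=3; Farrow=3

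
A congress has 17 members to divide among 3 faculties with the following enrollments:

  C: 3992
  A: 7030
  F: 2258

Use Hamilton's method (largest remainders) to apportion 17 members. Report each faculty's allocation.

C 5; A 9; F 3

Standard divisor: 13280 ÷ 17 ≈ 781.176.
Standard quotas: C 5.1102, A 8.9992, F 2.8905.
Lower quotas: C 5, A 8, F 2 (sum 15, leaving 2 seats).
Remainders in descending order: A 0.9992, F 0.8905, C 0.1102.
The surplus seats go to A, F.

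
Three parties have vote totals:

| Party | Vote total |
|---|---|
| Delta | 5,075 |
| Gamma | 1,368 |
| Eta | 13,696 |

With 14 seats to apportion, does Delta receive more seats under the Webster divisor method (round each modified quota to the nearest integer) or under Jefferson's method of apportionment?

Webster: Delta 4, Gamma 1, Eta 9.
Jefferson: Delta 3, Gamma 1, Eta 10.
Delta gets 4 under Webster and 3 under Jefferson.

Webster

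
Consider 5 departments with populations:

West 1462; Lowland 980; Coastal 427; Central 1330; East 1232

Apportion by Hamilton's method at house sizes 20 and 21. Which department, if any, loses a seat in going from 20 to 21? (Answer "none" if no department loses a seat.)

At 20 seats: West 5, Lowland 4, Coastal 2, Central 5, East 4.
At 21 seats: West 6, Lowland 4, Coastal 1, Central 5, East 5.
Coastal drops from 2 to 1.

Coastal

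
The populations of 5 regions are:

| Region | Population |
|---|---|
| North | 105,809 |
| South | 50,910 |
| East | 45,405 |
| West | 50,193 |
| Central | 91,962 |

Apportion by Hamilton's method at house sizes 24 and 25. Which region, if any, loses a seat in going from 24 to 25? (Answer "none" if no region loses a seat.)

West

At 24 seats: North 7, South 4, East 3, West 4, Central 6.
At 25 seats: North 8, South 4, East 3, West 3, Central 7.
West drops from 4 to 3.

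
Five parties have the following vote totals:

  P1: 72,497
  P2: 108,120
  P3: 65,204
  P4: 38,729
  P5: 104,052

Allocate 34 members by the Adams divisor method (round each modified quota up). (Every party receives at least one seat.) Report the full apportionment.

Standard divisor 388602/34 ≈ 11429.471; standard quotas: P1 6.343, P2 9.460, P3 5.705, P4 3.389, P5 9.104.
Rounding up gives 7, 10, 6, 4, 10 = 37 seats, so the divisor must be adjusted.
With modified divisor 12500: modified quotas P1 5.800, P2 8.650, P3 5.216, P4 3.098, P5 8.324.
Rounding up: P1 6, P2 9, P3 6, P4 4, P5 9 (total 34).

P1 6, P2 9, P3 6, P4 4, P5 9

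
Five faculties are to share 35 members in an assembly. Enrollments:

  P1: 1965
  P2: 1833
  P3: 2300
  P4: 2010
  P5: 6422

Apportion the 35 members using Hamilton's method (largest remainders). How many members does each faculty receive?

The standard divisor is 14530/35 ≈ 415.143.
Standard quotas: P1 4.7333, P2 4.4153, P3 5.5403, P4 4.8417, P5 15.4694.
Lower quotas: P1 4, P2 4, P3 5, P4 4, P5 15 (sum 32, leaving 3 seats).
Remainders in descending order: P4 0.8417, P1 0.7333, P3 0.5403, P5 0.4694, P2 0.4153.
The surplus seats go to P4, P1, P3.

P1 5, P2 4, P3 6, P4 5, P5 15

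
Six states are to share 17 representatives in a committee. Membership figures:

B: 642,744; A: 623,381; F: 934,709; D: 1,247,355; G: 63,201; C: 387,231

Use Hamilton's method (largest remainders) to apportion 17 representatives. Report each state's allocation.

B 3; A 3; F 4; D 5; G 0; C 2

The standard divisor is 3898621/17 ≈ 229330.647.
Standard quotas: B 2.8027, A 2.7183, F 4.0758, D 5.4391, G 0.2756, C 1.6885.
Lower quotas: B 2, A 2, F 4, D 5, G 0, C 1 (sum 14, leaving 3 seats).
Remainders in descending order: B 0.8027, A 0.7183, C 0.6885, D 0.4391, G 0.2756, F 0.0758.
Largest remainders: B, A, C receive the extra seats.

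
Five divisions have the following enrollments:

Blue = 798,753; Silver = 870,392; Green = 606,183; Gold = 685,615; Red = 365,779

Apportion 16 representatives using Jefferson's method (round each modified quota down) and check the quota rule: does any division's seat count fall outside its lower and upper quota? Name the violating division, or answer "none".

Standard quotas: Blue 3.842, Silver 4.186, Green 2.915, Gold 3.297, Red 1.759.
Jefferson allocation: Blue 4, Silver 4, Green 3, Gold 3, Red 2.
Every allocation lies between the lower and upper quota.

none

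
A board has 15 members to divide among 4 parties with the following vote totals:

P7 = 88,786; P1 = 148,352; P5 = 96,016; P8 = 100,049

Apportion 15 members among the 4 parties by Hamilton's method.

P7 3, P1 5, P5 3, P8 4

The standard divisor is 433203/15 ≈ 28880.2.
Standard quotas: P7 3.0743, P1 5.1368, P5 3.3246, P8 3.4643.
Lower quotas: P7 3, P1 5, P5 3, P8 3 (sum 14, leaving 1 seat).
Remainders in descending order: P8 0.4643, P5 0.3246, P1 0.1368, P7 0.0743.
Largest remainder: P8 receives the extra seat.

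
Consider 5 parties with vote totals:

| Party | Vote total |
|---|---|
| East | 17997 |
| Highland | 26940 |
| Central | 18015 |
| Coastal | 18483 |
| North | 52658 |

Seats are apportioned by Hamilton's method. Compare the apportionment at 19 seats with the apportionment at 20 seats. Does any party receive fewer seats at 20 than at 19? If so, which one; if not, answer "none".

At 19 seats: East 2, Highland 4, Central 3, Coastal 3, North 7.
At 20 seats: East 2, Highland 4, Central 3, Coastal 3, North 8.
No party's allocation decreased.

none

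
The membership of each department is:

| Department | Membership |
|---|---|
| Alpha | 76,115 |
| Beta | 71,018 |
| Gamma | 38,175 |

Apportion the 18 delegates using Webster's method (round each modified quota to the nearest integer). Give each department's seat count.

Standard divisor 185308/18 ≈ 10294.889; standard quotas: Alpha 7.393, Beta 6.898, Gamma 3.708.
Rounding to the nearest integer gives Alpha 7, Beta 7, Gamma 4 — total 18, matching the house size, so no adjustment is needed.

Alpha: 7, Beta: 7, Gamma: 4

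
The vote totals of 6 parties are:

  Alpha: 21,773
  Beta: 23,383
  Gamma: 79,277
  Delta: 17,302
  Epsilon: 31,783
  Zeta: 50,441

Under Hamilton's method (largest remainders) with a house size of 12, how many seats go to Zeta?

3

Standard divisor: 223959 ÷ 12 ≈ 18663.25.
Standard quotas: Alpha 1.1666, Beta 1.2529, Gamma 4.2478, Delta 0.9271, Epsilon 1.7030, Zeta 2.7027.
Lower quotas: Alpha 1, Beta 1, Gamma 4, Delta 0, Epsilon 1, Zeta 2 (sum 9, leaving 3 seats).
Remainders in descending order: Delta 0.9271, Epsilon 0.7030, Zeta 0.7027, Beta 0.2529, Gamma 0.2478, Alpha 0.1666.
Largest remainders: Delta, Epsilon, Zeta receive the extra seats.
Zeta receives 3.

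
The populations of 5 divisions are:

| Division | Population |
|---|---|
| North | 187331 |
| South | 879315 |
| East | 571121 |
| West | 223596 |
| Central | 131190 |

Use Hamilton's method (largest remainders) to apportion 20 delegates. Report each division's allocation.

North: 2; South: 9; East: 6; West: 2; Central: 1

Standard divisor: 1992553 ÷ 20 ≈ 99627.65.
Standard quotas: North 1.8803, South 8.8260, East 5.7326, West 2.2443, Central 1.3168.
Lower quotas: North 1, South 8, East 5, West 2, Central 1 (sum 17, leaving 3 seats).
Remainders in descending order: North 0.8803, South 0.8260, East 0.7326, Central 0.3168, West 0.2443.
The surplus seats go to North, South, East.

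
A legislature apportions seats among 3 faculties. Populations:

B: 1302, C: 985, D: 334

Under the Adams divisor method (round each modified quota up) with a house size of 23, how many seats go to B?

Standard divisor 2621/23 ≈ 113.957; standard quotas: B 11.425, C 8.644, D 2.931.
Rounding up gives 12, 9, 3 = 24 seats, so the divisor must be adjusted.
With modified divisor 120: modified quotas B 10.850, C 8.208, D 2.783.
Rounding up: B 11, C 9, D 3 (total 23).
B receives 11.

11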